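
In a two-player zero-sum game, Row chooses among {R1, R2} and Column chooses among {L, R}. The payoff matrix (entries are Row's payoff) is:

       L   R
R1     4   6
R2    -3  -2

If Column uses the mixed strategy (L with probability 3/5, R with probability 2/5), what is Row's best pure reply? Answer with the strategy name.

Expected payoff of R1: (3/5)·4 + (2/5)·6 = 24/5.
Expected payoff of R2: (3/5)·(-3) + (2/5)·(-2) = -13/5.
The largest is 24/5, so Row's best response is R1.

R1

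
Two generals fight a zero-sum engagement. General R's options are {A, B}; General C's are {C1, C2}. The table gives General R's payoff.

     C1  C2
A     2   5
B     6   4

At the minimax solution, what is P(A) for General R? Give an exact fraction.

2/5

Row minima: A → 2, B → 4; maximin = 4.
Column maxima: C1 → 6, C2 → 5; minimax = 5.
4 ≠ 5, so there is no saddle point; optimal play is mixed.
Let General R play A with probability p. Expected payoff against C1: 2p + 6(1−p) = −4p + 6; against C2: 5p + 4(1−p) = p + 4.
Setting these equal: −4p + 6 = p + 4 ⇒ −5p = -2 ⇒ p = 2/5, and the value is (-4)·(2/5) + 6 = 22/5.
For General C: with q = P(C1), equating A's and B's payoffs gives −3q + 5 = 2q + 4 ⇒ q = 1/5.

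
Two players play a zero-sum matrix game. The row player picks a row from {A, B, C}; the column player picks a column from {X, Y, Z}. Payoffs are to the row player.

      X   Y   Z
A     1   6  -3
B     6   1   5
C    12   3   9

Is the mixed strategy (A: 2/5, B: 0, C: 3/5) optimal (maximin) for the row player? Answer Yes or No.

Against X this mix gives (2/5)·1 + (3/5)·12 = 38/5.
Against Y this mix gives (2/5)·6 + (3/5)·3 = 21/5.
Against Z this mix gives (2/5)·(-3) + (3/5)·9 = 21/5.
All of the column player's active replies (Y, Z) yield 21/5, and no column does worse for the row player. The mix makes the column player indifferent and guarantees 21/5, so it is optimal.

Yes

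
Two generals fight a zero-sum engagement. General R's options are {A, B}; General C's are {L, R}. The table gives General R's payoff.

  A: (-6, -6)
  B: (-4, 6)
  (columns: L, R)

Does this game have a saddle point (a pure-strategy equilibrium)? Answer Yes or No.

Yes

Row minima: A → -6, B → -4; maximin = -4.
Column maxima: L → -4, R → 6; minimax = -4.
maximin = minimax = -4, so a saddle point exists.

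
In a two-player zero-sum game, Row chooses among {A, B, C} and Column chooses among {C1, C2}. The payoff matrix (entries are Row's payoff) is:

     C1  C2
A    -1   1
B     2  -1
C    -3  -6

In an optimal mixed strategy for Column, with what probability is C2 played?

3/5

Row minima: A → -1, B → -1, C → -6; maximin = -1.
Column maxima: C1 → 2, C2 → 1; minimax = 1.
-1 ≠ 1, so there is no saddle point; optimal play is mixed.
C is strictly dominated by A, so Row never plays it.
On the remaining 2×2 (A, B vs C1, C2):
Let Row play A with probability p. Expected payoff against C1: (-1)p + 2(1−p) = −3p + 2; against C2: 1p + (-1)(1−p) = 2p − 1.
Setting these equal: −3p + 2 = 2p − 1 ⇒ −5p = -3 ⇒ p = 3/5, and the value is (-3)·(3/5) + 2 = 1/5.
For Column: with q = P(C1), equating A's and B's payoffs gives −2q + 1 = 3q − 1 ⇒ q = 2/5.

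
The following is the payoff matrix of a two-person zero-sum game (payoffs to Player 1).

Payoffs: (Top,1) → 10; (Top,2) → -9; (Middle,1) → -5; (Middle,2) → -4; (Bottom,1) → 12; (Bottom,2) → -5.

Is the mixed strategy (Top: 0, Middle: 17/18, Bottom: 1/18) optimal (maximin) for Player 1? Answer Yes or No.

Against 1 this mix gives (17/18)·(-5) + (1/18)·12 = -73/18.
Against 2 this mix gives (17/18)·(-4) + (1/18)·(-5) = -73/18.
All of Player 2's active replies (1, 2) yield -73/18, and no column does worse for Player 1. The mix makes Player 2 indifferent and guarantees -73/18, so it is optimal.

Yes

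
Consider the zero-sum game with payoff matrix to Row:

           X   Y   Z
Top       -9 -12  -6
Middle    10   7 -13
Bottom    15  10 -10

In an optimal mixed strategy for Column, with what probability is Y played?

Row minima: Top → -12, Middle → -13, Bottom → -10; maximin = -10.
Column maxima: X → 15, Y → 10, Z → -6; minimax = -6.
-10 ≠ -6, so there is no saddle point; optimal play is mixed.
Middle is strictly dominated by Bottom, so Row never plays it.
X is strictly dominated by Y (it gives Row strictly more in every row), so Column never plays it.
On the remaining 2×2 (Top, Bottom vs Y, Z):
Let Row play Top with probability p. Expected payoff against Y: (-12)p + 10(1−p) = −22p + 10; against Z: (-6)p + (-10)(1−p) = 4p − 10.
Setting these equal: −22p + 10 = 4p − 10 ⇒ −26p = -20 ⇒ p = 10/13, and the value is (-22)·(10/13) + 10 = -90/13.
For Column: with q = P(Y), equating Top's and Bottom's payoffs gives −6q − 6 = 20q − 10 ⇒ q = 2/13.

2/13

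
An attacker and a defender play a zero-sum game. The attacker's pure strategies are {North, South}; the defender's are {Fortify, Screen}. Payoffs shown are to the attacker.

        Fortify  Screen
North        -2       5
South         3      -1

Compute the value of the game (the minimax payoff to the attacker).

13/11

Row minima: North → -2, South → -1; maximin = -1.
Column maxima: Fortify → 3, Screen → 5; minimax = 3.
-1 ≠ 3, so there is no saddle point; optimal play is mixed.
Let the attacker play North with probability p. Expected payoff against Fortify: (-2)p + 3(1−p) = −5p + 3; against Screen: 5p + (-1)(1−p) = 6p − 1.
Setting these equal: −5p + 3 = 6p − 1 ⇒ −11p = -4 ⇒ p = 4/11, and the value is (-5)·(4/11) + 3 = 13/11.
For the defender: with q = P(Fortify), equating North's and South's payoffs gives −7q + 5 = 4q − 1 ⇒ q = 6/11.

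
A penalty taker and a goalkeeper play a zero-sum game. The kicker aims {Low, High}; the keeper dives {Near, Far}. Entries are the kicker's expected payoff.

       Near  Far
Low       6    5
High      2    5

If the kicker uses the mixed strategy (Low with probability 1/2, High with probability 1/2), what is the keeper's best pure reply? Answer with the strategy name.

If the keeper plays Near, the kicker's expected payoff is (1/2)·6 + (1/2)·2 = 4.
If the keeper plays Far, the kicker's expected payoff is (1/2)·5 + (1/2)·5 = 5.
The keeper minimizes the kicker's payoff; the smallest is 4, so the best response is Near.

Near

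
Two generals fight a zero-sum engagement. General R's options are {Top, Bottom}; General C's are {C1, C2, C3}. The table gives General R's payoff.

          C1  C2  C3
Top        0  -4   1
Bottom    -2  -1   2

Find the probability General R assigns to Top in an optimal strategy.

Row minima: Top → -4, Bottom → -2; maximin = -2.
Column maxima: C1 → 0, C2 → -1, C3 → 2; minimax = -1.
-2 ≠ -1, so there is no saddle point; optimal play is mixed.
C3 is strictly dominated by C1 (it gives General R strictly more in every row), so General C never plays it.
On the remaining 2×2 (Top, Bottom vs C1, C2):
Let General R play Top with probability p. Expected payoff against C1: 0p + (-2)(1−p) = 2p − 2; against C2: (-4)p + (-1)(1−p) = −3p − 1.
Setting these equal: 2p − 2 = −3p − 1 ⇒ 5p = 1 ⇒ p = 1/5, and the value is (2)·(1/5) − 2 = -8/5.
For General C: with q = P(C1), equating Top's and Bottom's payoffs gives 4q − 4 = −q − 1 ⇒ q = 3/5.

1/5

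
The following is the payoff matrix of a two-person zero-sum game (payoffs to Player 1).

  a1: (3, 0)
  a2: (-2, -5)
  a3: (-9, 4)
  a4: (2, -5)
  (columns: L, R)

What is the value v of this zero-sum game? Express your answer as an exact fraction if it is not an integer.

Row minima: a1 → 0, a2 → -5, a3 → -9, a4 → -5; maximin = 0.
Column maxima: L → 3, R → 4; minimax = 3.
0 ≠ 3, so there is no saddle point; optimal play is mixed.
a2 is strictly dominated by a1, so Player 1 never plays it.
a4 is strictly dominated by a1, so Player 1 never plays it.
On the remaining 2×2 (a1, a3 vs L, R):
Let Player 1 play a1 with probability p. Expected payoff against L: 3p + (-9)(1−p) = 12p − 9; against R: 0p + 4(1−p) = −4p + 4.
Setting these equal: 12p − 9 = −4p + 4 ⇒ 16p = 13 ⇒ p = 13/16, and the value is (12)·(13/16) − 9 = 3/4.
For Player 2: with q = P(L), equating a1's and a3's payoffs gives 3q = −13q + 4 ⇒ q = 1/4.

3/4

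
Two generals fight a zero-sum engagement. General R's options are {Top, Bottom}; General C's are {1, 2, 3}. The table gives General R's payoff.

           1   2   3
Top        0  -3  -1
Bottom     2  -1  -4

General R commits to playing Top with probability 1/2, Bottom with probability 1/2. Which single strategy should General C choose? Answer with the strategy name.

3

If General C plays 1, General R's expected payoff is (1/2)·0 + (1/2)·2 = 1.
If General C plays 2, General R's expected payoff is (1/2)·(-3) + (1/2)·(-1) = -2.
If General C plays 3, General R's expected payoff is (1/2)·(-1) + (1/2)·(-4) = -5/2.
General C minimizes General R's payoff; the smallest is -5/2, so the best response is 3.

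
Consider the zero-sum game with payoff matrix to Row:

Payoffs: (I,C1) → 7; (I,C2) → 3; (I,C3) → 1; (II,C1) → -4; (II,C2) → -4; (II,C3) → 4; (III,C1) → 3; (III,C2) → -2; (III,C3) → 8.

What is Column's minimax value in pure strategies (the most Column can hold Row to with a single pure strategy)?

Column maxima: C1 → 7, C2 → 3, C3 → 8.
The smallest of these is 3.

3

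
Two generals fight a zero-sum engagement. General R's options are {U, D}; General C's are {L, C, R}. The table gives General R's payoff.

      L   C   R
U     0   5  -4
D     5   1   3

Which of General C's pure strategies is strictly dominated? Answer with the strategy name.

R holds General R's payoff strictly below L in every row: -4 < 0, 3 < 5.
So L is strictly dominated for General C.

L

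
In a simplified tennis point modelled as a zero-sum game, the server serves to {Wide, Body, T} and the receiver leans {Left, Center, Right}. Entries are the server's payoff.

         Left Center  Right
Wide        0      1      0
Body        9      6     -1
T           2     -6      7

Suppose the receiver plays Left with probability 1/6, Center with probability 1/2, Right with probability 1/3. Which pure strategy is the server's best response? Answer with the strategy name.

Body

Expected payoff of Wide: (1/6)·0 + (1/2)·1 + (1/3)·0 = 1/2.
Expected payoff of Body: (1/6)·9 + (1/2)·6 + (1/3)·(-1) = 25/6.
Expected payoff of T: (1/6)·2 + (1/2)·(-6) + (1/3)·7 = -1/3.
The largest is 25/6, so the server's best response is Body.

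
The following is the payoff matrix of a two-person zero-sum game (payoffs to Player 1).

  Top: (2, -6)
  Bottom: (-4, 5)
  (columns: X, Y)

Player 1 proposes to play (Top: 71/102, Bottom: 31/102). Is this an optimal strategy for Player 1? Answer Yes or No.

No

Against X this mix gives (71/102)·2 + (31/102)·(-4) = 3/17.
Against Y this mix gives (71/102)·(-6) + (31/102)·5 = -271/102.
Player 2 will play Y, holding Player 1 to -271/102. Shifting weight toward the row that does better against Y would raise this floor (the equalizing mix achieves -14/17 against both Y and X), so the proposed strategy is not optimal.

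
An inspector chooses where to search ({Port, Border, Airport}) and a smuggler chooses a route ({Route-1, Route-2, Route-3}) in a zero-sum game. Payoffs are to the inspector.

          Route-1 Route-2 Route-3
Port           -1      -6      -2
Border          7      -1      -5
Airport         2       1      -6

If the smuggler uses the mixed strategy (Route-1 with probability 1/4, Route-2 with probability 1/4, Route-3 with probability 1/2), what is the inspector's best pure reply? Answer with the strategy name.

Border

Expected payoff of Port: (1/4)·(-1) + (1/4)·(-6) + (1/2)·(-2) = -11/4.
Expected payoff of Border: (1/4)·7 + (1/4)·(-1) + (1/2)·(-5) = -1.
Expected payoff of Airport: (1/4)·2 + (1/4)·1 + (1/2)·(-6) = -9/4.
The largest is -1, so the inspector's best response is Border.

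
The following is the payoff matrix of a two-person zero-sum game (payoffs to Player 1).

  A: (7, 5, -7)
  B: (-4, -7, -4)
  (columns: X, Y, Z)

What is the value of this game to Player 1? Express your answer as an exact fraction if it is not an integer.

-23/5

Row minima: A → -7, B → -7; maximin = -7.
Column maxima: X → 7, Y → 5, Z → -4; minimax = -4.
-7 ≠ -4, so there is no saddle point; optimal play is mixed.
X is strictly dominated by Y (it gives Player 1 strictly more in every row), so Player 2 never plays it.
On the remaining 2×2 (A, B vs Y, Z):
Let Player 1 play A with probability p. Expected payoff against Y: 5p + (-7)(1−p) = 12p − 7; against Z: (-7)p + (-4)(1−p) = −3p − 4.
Setting these equal: 12p − 7 = −3p − 4 ⇒ 15p = 3 ⇒ p = 1/5, and the value is (12)·(1/5) − 7 = -23/5.
For Player 2: with q = P(Y), equating A's and B's payoffs gives 12q − 7 = −3q − 4 ⇒ q = 1/5.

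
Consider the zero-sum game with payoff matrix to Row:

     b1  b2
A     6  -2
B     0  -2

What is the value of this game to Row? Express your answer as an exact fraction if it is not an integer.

-2

Row minima: A → -2, B → -2; maximin = -2.
Column maxima: b1 → 6, b2 → -2; minimax = -2.
Since maximin = minimax = -2, there is a saddle point and the value is -2.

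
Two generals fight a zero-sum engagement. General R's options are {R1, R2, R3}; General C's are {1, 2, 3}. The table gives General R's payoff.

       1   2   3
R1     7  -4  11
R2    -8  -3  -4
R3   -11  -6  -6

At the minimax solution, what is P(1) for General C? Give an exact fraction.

1/16

Row minima: R1 → -4, R2 → -8, R3 → -11; maximin = -4.
Column maxima: 1 → 7, 2 → -3, 3 → 11; minimax = -3.
-4 ≠ -3, so there is no saddle point; optimal play is mixed.
R3 is strictly dominated by R1, so General R never plays it.
3 is strictly dominated by 1 (it gives General R strictly more in every row), so General C never plays it.
On the remaining 2×2 (R1, R2 vs 1, 2):
Let General R play R1 with probability p. Expected payoff against 1: 7p + (-8)(1−p) = 15p − 8; against 2: (-4)p + (-3)(1−p) = −p − 3.
Setting these equal: 15p − 8 = −p − 3 ⇒ 16p = 5 ⇒ p = 5/16, and the value is (15)·(5/16) − 8 = -53/16.
For General C: with q = P(1), equating R1's and R2's payoffs gives 11q − 4 = −5q − 3 ⇒ q = 1/16.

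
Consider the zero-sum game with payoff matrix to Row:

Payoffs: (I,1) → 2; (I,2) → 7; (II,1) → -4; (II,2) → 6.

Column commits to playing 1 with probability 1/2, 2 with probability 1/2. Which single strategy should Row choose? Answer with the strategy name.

I

Expected payoff of I: (1/2)·2 + (1/2)·7 = 9/2.
Expected payoff of II: (1/2)·(-4) + (1/2)·6 = 1.
The largest is 9/2, so Row's best response is I.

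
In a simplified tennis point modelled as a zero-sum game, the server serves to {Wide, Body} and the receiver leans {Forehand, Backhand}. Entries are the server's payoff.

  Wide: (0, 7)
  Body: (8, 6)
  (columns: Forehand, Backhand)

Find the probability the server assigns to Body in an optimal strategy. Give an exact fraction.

Row minima: Wide → 0, Body → 6; maximin = 6.
Column maxima: Forehand → 8, Backhand → 7; minimax = 7.
6 ≠ 7, so there is no saddle point; optimal play is mixed.
Let the server play Wide with probability p. Expected payoff against Forehand: 0p + 8(1−p) = −8p + 8; against Backhand: 7p + 6(1−p) = p + 6.
Setting these equal: −8p + 8 = p + 6 ⇒ −9p = -2 ⇒ p = 2/9, and the value is (-8)·(2/9) + 8 = 56/9.
For the receiver: with q = P(Forehand), equating Wide's and Body's payoffs gives −7q + 7 = 2q + 6 ⇒ q = 1/9.

7/9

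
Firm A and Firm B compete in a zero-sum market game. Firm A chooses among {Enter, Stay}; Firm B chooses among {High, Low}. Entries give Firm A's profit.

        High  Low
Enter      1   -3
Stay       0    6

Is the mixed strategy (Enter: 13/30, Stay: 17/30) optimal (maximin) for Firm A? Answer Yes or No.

No

Against High this mix gives (13/30)·1 + (17/30)·0 = 13/30.
Against Low this mix gives (13/30)·(-3) + (17/30)·6 = 21/10.
Firm B will play High, holding Firm A to 13/30. Shifting weight toward the row that does better against High would raise this floor (the equalizing mix achieves 3/5 against both High and Low), so the proposed strategy is not optimal.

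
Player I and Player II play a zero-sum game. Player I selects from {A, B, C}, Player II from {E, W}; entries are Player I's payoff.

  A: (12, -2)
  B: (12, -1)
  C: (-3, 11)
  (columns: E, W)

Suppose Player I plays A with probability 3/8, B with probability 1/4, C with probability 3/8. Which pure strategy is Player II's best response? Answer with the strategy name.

W

If Player II plays E, Player I's expected payoff is (3/8)·12 + (1/4)·12 + (3/8)·(-3) = 51/8.
If Player II plays W, Player I's expected payoff is (3/8)·(-2) + (1/4)·(-1) + (3/8)·11 = 25/8.
Player II minimizes Player I's payoff; the smallest is 25/8, so the best response is W.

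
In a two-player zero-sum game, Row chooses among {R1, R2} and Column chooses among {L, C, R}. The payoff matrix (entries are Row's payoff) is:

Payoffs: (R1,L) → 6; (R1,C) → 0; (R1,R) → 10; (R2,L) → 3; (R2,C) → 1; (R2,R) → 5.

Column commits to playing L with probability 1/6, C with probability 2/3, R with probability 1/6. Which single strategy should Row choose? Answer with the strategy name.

Expected payoff of R1: (1/6)·6 + (2/3)·0 + (1/6)·10 = 8/3.
Expected payoff of R2: (1/6)·3 + (2/3)·1 + (1/6)·5 = 2.
The largest is 8/3, so Row's best response is R1.

R1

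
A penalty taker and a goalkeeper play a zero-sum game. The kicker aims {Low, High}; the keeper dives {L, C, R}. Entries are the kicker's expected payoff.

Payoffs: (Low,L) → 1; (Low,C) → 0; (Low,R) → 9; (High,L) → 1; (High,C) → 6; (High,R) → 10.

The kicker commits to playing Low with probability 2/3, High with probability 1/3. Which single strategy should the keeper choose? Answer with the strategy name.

L

If the keeper plays L, the kicker's expected payoff is (2/3)·1 + (1/3)·1 = 1.
If the keeper plays C, the kicker's expected payoff is (2/3)·0 + (1/3)·6 = 2.
If the keeper plays R, the kicker's expected payoff is (2/3)·9 + (1/3)·10 = 28/3.
The keeper minimizes the kicker's payoff; the smallest is 1, so the best response is L.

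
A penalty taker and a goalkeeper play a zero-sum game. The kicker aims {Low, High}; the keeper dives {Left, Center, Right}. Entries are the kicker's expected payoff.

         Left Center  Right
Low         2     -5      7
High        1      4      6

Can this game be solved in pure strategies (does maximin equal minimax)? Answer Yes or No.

Row minima: Low → -5, High → 1; maximin = 1.
Column maxima: Left → 2, Center → 4, Right → 7; minimax = 2.
1 ≠ 2, so no pure-strategy equilibrium exists.

No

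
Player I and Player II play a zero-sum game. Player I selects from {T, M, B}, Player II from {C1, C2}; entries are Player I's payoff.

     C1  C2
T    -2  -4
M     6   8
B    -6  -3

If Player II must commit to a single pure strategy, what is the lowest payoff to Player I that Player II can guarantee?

6

Column maxima: C1 → 6, C2 → 8.
The smallest of these is 6.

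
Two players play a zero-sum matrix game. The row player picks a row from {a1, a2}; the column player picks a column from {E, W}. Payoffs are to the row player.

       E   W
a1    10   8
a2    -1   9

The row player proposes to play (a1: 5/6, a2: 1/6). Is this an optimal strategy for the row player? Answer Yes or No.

Against E this mix gives (5/6)·10 + (1/6)·(-1) = 49/6.
Against W this mix gives (5/6)·8 + (1/6)·9 = 49/6.
All of the column player's active replies (E, W) yield 49/6, and no column does worse for the row player. The mix makes the column player indifferent and guarantees 49/6, so it is optimal.

Yes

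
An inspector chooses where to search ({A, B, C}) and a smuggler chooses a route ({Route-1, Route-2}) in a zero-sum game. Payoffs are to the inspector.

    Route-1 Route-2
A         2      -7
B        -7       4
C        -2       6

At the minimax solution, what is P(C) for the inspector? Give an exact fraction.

9/17

Row minima: A → -7, B → -7, C → -2; maximin = -2.
Column maxima: Route-1 → 2, Route-2 → 6; minimax = 2.
-2 ≠ 2, so there is no saddle point; optimal play is mixed.
B is strictly dominated by C, so the inspector never plays it.
On the remaining 2×2 (A, C vs Route-1, Route-2):
Let the inspector play A with probability p. Expected payoff against Route-1: 2p + (-2)(1−p) = 4p − 2; against Route-2: (-7)p + 6(1−p) = −13p + 6.
Setting these equal: 4p − 2 = −13p + 6 ⇒ 17p = 8 ⇒ p = 8/17, and the value is (4)·(8/17) − 2 = -2/17.
For the smuggler: with q = P(Route-1), equating A's and C's payoffs gives 9q − 7 = −8q + 6 ⇒ q = 13/17.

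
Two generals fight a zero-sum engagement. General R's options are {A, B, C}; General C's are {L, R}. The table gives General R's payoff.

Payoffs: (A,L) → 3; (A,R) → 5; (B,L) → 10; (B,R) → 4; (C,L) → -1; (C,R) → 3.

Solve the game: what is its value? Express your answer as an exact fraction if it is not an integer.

19/4

Row minima: A → 3, B → 4, C → -1; maximin = 4.
Column maxima: L → 10, R → 5; minimax = 5.
4 ≠ 5, so there is no saddle point; optimal play is mixed.
C is strictly dominated by A, so General R never plays it.
On the remaining 2×2 (A, B vs L, R):
Let General R play A with probability p. Expected payoff against L: 3p + 10(1−p) = −7p + 10; against R: 5p + 4(1−p) = p + 4.
Setting these equal: −7p + 10 = p + 4 ⇒ −8p = -6 ⇒ p = 3/4, and the value is (-7)·(3/4) + 10 = 19/4.
For General C: with q = P(L), equating A's and B's payoffs gives −2q + 5 = 6q + 4 ⇒ q = 1/8.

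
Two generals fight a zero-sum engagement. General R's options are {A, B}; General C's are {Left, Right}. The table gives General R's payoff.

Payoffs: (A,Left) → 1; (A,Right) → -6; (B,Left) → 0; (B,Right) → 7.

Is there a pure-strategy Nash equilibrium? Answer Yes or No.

No

Row minima: A → -6, B → 0; maximin = 0.
Column maxima: Left → 1, Right → 7; minimax = 1.
0 ≠ 1, so no pure-strategy equilibrium exists.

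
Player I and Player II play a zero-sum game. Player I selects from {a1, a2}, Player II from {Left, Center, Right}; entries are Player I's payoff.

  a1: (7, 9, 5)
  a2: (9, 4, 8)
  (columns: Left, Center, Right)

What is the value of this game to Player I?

Row minima: a1 → 5, a2 → 4; maximin = 5.
Column maxima: Left → 9, Center → 9, Right → 8; minimax = 8.
5 ≠ 8, so there is no saddle point; optimal play is mixed.
Left is strictly dominated by Right (it gives Player I strictly more in every row), so Player II never plays it.
On the remaining 2×2 (a1, a2 vs Center, Right):
Let Player I play a1 with probability p. Expected payoff against Center: 9p + 4(1−p) = 5p + 4; against Right: 5p + 8(1−p) = −3p + 8.
Setting these equal: 5p + 4 = −3p + 8 ⇒ 8p = 4 ⇒ p = 1/2, and the value is (5)·(1/2) + 4 = 13/2.
For Player II: with q = P(Center), equating a1's and a2's payoffs gives 4q + 5 = −4q + 8 ⇒ q = 3/8.

13/2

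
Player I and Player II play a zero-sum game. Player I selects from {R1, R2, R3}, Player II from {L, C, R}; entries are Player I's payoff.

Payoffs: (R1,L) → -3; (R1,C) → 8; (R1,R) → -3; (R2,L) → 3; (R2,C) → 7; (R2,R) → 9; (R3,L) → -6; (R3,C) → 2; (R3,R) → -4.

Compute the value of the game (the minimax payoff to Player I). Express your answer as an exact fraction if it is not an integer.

3

Row minima: R1 → -3, R2 → 3, R3 → -6; maximin = 3.
Column maxima: L → 3, C → 8, R → 9; minimax = 3.
Since maximin = minimax = 3, there is a saddle point and the value is 3.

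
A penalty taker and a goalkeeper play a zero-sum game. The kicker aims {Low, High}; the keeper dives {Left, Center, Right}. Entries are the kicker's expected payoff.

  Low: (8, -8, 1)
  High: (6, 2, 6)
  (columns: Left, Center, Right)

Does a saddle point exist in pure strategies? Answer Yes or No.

Row minima: Low → -8, High → 2; maximin = 2.
Column maxima: Left → 8, Center → 2, Right → 6; minimax = 2.
maximin = minimax = 2, so a saddle point exists.

Yes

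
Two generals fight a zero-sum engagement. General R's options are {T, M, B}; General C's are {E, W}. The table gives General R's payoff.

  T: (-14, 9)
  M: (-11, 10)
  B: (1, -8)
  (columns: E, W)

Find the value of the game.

Row minima: T → -14, M → -11, B → -8; maximin = -8.
Column maxima: E → 1, W → 10; minimax = 1.
-8 ≠ 1, so there is no saddle point; optimal play is mixed.
T is strictly dominated by M, so General R never plays it.
On the remaining 2×2 (M, B vs E, W):
Let General R play M with probability p. Expected payoff against E: (-11)p + 1(1−p) = −12p + 1; against W: 10p + (-8)(1−p) = 18p − 8.
Setting these equal: −12p + 1 = 18p − 8 ⇒ −30p = -9 ⇒ p = 3/10, and the value is (-12)·(3/10) + 1 = -13/5.
For General C: with q = P(E), equating M's and B's payoffs gives −21q + 10 = 9q − 8 ⇒ q = 3/5.

-13/5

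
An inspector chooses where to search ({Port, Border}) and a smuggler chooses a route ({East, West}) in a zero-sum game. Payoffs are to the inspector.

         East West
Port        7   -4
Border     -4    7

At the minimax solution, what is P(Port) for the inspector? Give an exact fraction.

Row minima: Port → -4, Border → -4; maximin = -4.
Column maxima: East → 7, West → 7; minimax = 7.
-4 ≠ 7, so there is no saddle point; optimal play is mixed.
Let the inspector play Port with probability p. Expected payoff against East: 7p + (-4)(1−p) = 11p − 4; against West: (-4)p + 7(1−p) = −11p + 7.
Setting these equal: 11p − 4 = −11p + 7 ⇒ 22p = 11 ⇒ p = 1/2, and the value is (11)·(1/2) − 4 = 3/2.
For the smuggler: with q = P(East), equating Port's and Border's payoffs gives 11q − 4 = −11q + 7 ⇒ q = 1/2.

1/2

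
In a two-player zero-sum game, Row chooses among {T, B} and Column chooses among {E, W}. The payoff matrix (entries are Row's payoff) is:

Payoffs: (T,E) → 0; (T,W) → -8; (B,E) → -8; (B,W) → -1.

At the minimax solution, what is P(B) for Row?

Row minima: T → -8, B → -8; maximin = -8.
Column maxima: E → 0, W → -1; minimax = -1.
-8 ≠ -1, so there is no saddle point; optimal play is mixed.
Let Row play T with probability p. Expected payoff against E: 0p + (-8)(1−p) = 8p − 8; against W: (-8)p + (-1)(1−p) = −7p − 1.
Setting these equal: 8p − 8 = −7p − 1 ⇒ 15p = 7 ⇒ p = 7/15, and the value is (8)·(7/15) − 8 = -64/15.
For Column: with q = P(E), equating T's and B's payoffs gives 8q − 8 = −7q − 1 ⇒ q = 7/15.

8/15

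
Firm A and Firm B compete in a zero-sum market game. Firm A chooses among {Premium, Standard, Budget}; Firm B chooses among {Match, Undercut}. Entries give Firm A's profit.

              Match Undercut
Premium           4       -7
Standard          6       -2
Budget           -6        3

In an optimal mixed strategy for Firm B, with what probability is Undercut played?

Row minima: Premium → -7, Standard → -2, Budget → -6; maximin = -2.
Column maxima: Match → 6, Undercut → 3; minimax = 3.
-2 ≠ 3, so there is no saddle point; optimal play is mixed.
Premium is strictly dominated by Standard, so Firm A never plays it.
On the remaining 2×2 (Standard, Budget vs Match, Undercut):
Let Firm A play Standard with probability p. Expected payoff against Match: 6p + (-6)(1−p) = 12p − 6; against Undercut: (-2)p + 3(1−p) = −5p + 3.
Setting these equal: 12p − 6 = −5p + 3 ⇒ 17p = 9 ⇒ p = 9/17, and the value is (12)·(9/17) − 6 = 6/17.
For Firm B: with q = P(Match), equating Standard's and Budget's payoffs gives 8q − 2 = −9q + 3 ⇒ q = 5/17.

12/17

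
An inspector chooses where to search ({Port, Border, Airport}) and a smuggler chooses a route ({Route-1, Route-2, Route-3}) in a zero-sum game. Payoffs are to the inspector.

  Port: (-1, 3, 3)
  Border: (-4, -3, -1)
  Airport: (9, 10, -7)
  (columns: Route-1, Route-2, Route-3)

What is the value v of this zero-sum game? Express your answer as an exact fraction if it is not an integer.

1

Row minima: Port → -1, Border → -4, Airport → -7; maximin = -1.
Column maxima: Route-1 → 9, Route-2 → 10, Route-3 → 3; minimax = 3.
-1 ≠ 3, so there is no saddle point; optimal play is mixed.
Border is strictly dominated by Port, so the inspector never plays it.
Route-2 is strictly dominated by Route-1 (it gives the inspector strictly more in every row), so the smuggler never plays it.
On the remaining 2×2 (Port, Airport vs Route-1, Route-3):
Let the inspector play Port with probability p. Expected payoff against Route-1: (-1)p + 9(1−p) = −10p + 9; against Route-3: 3p + (-7)(1−p) = 10p − 7.
Setting these equal: −10p + 9 = 10p − 7 ⇒ −20p = -16 ⇒ p = 4/5, and the value is (-10)·(4/5) + 9 = 1.
For the smuggler: with q = P(Route-1), equating Port's and Airport's payoffs gives −4q + 3 = 16q − 7 ⇒ q = 1/2.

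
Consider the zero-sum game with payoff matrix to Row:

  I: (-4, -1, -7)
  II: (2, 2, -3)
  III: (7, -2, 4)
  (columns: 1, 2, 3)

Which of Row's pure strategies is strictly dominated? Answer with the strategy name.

II gives a strictly higher payoff than I against every column: 2 > -4, 2 > -1, -3 > -7.
So I is strictly dominated and Row never plays it.

I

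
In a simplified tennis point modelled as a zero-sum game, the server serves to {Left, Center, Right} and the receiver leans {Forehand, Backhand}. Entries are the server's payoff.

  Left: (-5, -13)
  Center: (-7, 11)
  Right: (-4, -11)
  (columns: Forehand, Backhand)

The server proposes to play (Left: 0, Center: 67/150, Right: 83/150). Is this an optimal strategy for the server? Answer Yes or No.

No

Against Forehand this mix gives (67/150)·(-7) + (83/150)·(-4) = -267/50.
Against Backhand this mix gives (67/150)·11 + (83/150)·(-11) = -88/75.
The receiver will play Forehand, holding the server to -267/50. Shifting weight toward the row that does better against Forehand would raise this floor (the equalizing mix achieves -121/25 against both Forehand and Backhand), so the proposed strategy is not optimal.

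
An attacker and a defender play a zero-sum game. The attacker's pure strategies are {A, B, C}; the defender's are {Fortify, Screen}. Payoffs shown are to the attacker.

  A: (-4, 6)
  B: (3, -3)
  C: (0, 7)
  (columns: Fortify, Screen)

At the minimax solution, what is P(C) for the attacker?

6/13

Row minima: A → -4, B → -3, C → 0; maximin = 0.
Column maxima: Fortify → 3, Screen → 7; minimax = 3.
0 ≠ 3, so there is no saddle point; optimal play is mixed.
A is strictly dominated by C, so the attacker never plays it.
On the remaining 2×2 (B, C vs Fortify, Screen):
Let the attacker play B with probability p. Expected payoff against Fortify: 3p + 0(1−p) = 3p; against Screen: (-3)p + 7(1−p) = −10p + 7.
Setting these equal: 3p = −10p + 7 ⇒ 13p = 7 ⇒ p = 7/13, and the value is (3)·(7/13) = 21/13.
For the defender: with q = P(Fortify), equating B's and C's payoffs gives 6q − 3 = −7q + 7 ⇒ q = 10/13.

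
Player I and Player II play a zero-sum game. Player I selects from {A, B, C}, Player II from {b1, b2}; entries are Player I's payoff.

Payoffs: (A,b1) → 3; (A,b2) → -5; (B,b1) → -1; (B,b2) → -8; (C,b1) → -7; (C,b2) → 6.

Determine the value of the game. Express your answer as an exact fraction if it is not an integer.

-17/21

Row minima: A → -5, B → -8, C → -7; maximin = -5.
Column maxima: b1 → 3, b2 → 6; minimax = 3.
-5 ≠ 3, so there is no saddle point; optimal play is mixed.
B is strictly dominated by A, so Player I never plays it.
On the remaining 2×2 (A, C vs b1, b2):
Let Player I play A with probability p. Expected payoff against b1: 3p + (-7)(1−p) = 10p − 7; against b2: (-5)p + 6(1−p) = −11p + 6.
Setting these equal: 10p − 7 = −11p + 6 ⇒ 21p = 13 ⇒ p = 13/21, and the value is (10)·(13/21) − 7 = -17/21.
For Player II: with q = P(b1), equating A's and C's payoffs gives 8q − 5 = −13q + 6 ⇒ q = 11/21.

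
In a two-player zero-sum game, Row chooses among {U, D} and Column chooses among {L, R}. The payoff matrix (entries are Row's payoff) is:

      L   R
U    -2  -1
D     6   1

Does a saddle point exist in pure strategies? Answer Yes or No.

Yes

Row minima: U → -2, D → 1; maximin = 1.
Column maxima: L → 6, R → 1; minimax = 1.
maximin = minimax = 1, so a saddle point exists.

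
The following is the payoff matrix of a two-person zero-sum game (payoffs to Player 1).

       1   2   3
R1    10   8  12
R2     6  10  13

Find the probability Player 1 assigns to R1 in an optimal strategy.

Row minima: R1 → 8, R2 → 6; maximin = 8.
Column maxima: 1 → 10, 2 → 10, 3 → 13; minimax = 10.
8 ≠ 10, so there is no saddle point; optimal play is mixed.
3 is strictly dominated by 1 (it gives Player 1 strictly more in every row), so Player 2 never plays it.
On the remaining 2×2 (R1, R2 vs 1, 2):
Let Player 1 play R1 with probability p. Expected payoff against 1: 10p + 6(1−p) = 4p + 6; against 2: 8p + 10(1−p) = −2p + 10.
Setting these equal: 4p + 6 = −2p + 10 ⇒ 6p = 4 ⇒ p = 2/3, and the value is (4)·(2/3) + 6 = 26/3.
For Player 2: with q = P(1), equating R1's and R2's payoffs gives 2q + 8 = −4q + 10 ⇒ q = 1/3.

2/3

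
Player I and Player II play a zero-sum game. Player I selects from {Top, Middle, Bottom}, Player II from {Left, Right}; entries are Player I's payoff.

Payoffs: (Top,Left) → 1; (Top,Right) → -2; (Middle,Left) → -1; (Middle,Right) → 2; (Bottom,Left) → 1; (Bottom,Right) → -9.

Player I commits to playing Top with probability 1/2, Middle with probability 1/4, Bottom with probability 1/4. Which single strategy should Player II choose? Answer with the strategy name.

If Player II plays Left, Player I's expected payoff is (1/2)·1 + (1/4)·(-1) + (1/4)·1 = 1/2.
If Player II plays Right, Player I's expected payoff is (1/2)·(-2) + (1/4)·2 + (1/4)·(-9) = -11/4.
Player II minimizes Player I's payoff; the smallest is -11/4, so the best response is Right.

Right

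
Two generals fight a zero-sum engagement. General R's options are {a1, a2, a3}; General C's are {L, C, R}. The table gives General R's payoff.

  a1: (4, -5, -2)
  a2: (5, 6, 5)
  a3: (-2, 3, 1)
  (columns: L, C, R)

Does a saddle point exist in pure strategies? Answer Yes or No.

Yes

Row minima: a1 → -5, a2 → 5, a3 → -2; maximin = 5.
Column maxima: L → 5, C → 6, R → 5; minimax = 5.
maximin = minimax = 5, so a saddle point exists.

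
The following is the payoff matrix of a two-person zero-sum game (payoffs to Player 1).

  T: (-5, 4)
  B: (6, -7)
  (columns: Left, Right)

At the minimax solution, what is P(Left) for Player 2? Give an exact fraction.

1/2

Row minima: T → -5, B → -7; maximin = -5.
Column maxima: Left → 6, Right → 4; minimax = 4.
-5 ≠ 4, so there is no saddle point; optimal play is mixed.
Let Player 1 play T with probability p. Expected payoff against Left: (-5)p + 6(1−p) = −11p + 6; against Right: 4p + (-7)(1−p) = 11p − 7.
Setting these equal: −11p + 6 = 11p − 7 ⇒ −22p = -13 ⇒ p = 13/22, and the value is (-11)·(13/22) + 6 = -1/2.
For Player 2: with q = P(Left), equating T's and B's payoffs gives −9q + 4 = 13q − 7 ⇒ q = 1/2.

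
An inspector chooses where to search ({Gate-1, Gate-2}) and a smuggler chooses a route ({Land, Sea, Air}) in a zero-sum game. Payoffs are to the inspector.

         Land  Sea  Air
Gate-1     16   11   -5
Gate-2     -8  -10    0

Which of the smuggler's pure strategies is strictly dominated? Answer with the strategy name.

Land

Sea holds the inspector's payoff strictly below Land in every row: 11 < 16, -10 < -8.
So Land is strictly dominated for the smuggler.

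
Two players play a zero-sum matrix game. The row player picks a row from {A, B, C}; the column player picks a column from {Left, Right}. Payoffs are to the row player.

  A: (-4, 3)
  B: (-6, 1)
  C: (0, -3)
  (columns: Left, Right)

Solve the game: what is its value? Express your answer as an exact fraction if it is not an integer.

Row minima: A → -4, B → -6, C → -3; maximin = -3.
Column maxima: Left → 0, Right → 3; minimax = 0.
-3 ≠ 0, so there is no saddle point; optimal play is mixed.
B is strictly dominated by A, so the row player never plays it.
On the remaining 2×2 (A, C vs Left, Right):
Let the row player play A with probability p. Expected payoff against Left: (-4)p + 0(1−p) = −4p; against Right: 3p + (-3)(1−p) = 6p − 3.
Setting these equal: −4p = 6p − 3 ⇒ −10p = -3 ⇒ p = 3/10, and the value is (-4)·(3/10) = -6/5.
For the column player: with q = P(Left), equating A's and C's payoffs gives −7q + 3 = 3q − 3 ⇒ q = 3/5.

-6/5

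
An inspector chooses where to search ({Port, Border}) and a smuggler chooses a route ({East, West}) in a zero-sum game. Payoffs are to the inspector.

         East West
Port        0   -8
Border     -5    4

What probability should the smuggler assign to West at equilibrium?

5/17

Row minima: Port → -8, Border → -5; maximin = -5.
Column maxima: East → 0, West → 4; minimax = 0.
-5 ≠ 0, so there is no saddle point; optimal play is mixed.
Let the inspector play Port with probability p. Expected payoff against East: 0p + (-5)(1−p) = 5p − 5; against West: (-8)p + 4(1−p) = −12p + 4.
Setting these equal: 5p − 5 = −12p + 4 ⇒ 17p = 9 ⇒ p = 9/17, and the value is (5)·(9/17) − 5 = -40/17.
For the smuggler: with q = P(East), equating Port's and Border's payoffs gives 8q − 8 = −9q + 4 ⇒ q = 12/17.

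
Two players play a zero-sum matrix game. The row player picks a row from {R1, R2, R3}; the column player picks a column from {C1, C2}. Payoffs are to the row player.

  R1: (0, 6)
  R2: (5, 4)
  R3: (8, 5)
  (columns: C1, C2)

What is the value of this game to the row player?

Row minima: R1 → 0, R2 → 4, R3 → 5; maximin = 5.
Column maxima: C1 → 8, C2 → 6; minimax = 6.
5 ≠ 6, so there is no saddle point; optimal play is mixed.
R2 is strictly dominated by R3, so the row player never plays it.
On the remaining 2×2 (R1, R3 vs C1, C2):
Let the row player play R1 with probability p. Expected payoff against C1: 0p + 8(1−p) = −8p + 8; against C2: 6p + 5(1−p) = p + 5.
Setting these equal: −8p + 8 = p + 5 ⇒ −9p = -3 ⇒ p = 1/3, and the value is (-8)·(1/3) + 8 = 16/3.
For the column player: with q = P(C1), equating R1's and R3's payoffs gives −6q + 6 = 3q + 5 ⇒ q = 1/9.

16/3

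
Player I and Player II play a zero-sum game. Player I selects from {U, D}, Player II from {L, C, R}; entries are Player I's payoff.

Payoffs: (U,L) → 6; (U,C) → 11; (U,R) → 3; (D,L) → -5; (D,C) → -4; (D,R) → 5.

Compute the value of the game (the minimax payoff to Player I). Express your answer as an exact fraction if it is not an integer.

Row minima: U → 3, D → -5; maximin = 3.
Column maxima: L → 6, C → 11, R → 5; minimax = 5.
3 ≠ 5, so there is no saddle point; optimal play is mixed.
C is strictly dominated by L (it gives Player I strictly more in every row), so Player II never plays it.
On the remaining 2×2 (U, D vs L, R):
Let Player I play U with probability p. Expected payoff against L: 6p + (-5)(1−p) = 11p − 5; against R: 3p + 5(1−p) = −2p + 5.
Setting these equal: 11p − 5 = −2p + 5 ⇒ 13p = 10 ⇒ p = 10/13, and the value is (11)·(10/13) − 5 = 45/13.
For Player II: with q = P(L), equating U's and D's payoffs gives 3q + 3 = −10q + 5 ⇒ q = 2/13.

45/13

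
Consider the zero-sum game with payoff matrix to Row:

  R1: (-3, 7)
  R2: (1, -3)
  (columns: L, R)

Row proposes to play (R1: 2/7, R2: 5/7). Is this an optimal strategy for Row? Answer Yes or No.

Against L this mix gives (2/7)·(-3) + (5/7)·1 = -1/7.
Against R this mix gives (2/7)·7 + (5/7)·(-3) = -1/7.
All of Column's active replies (L, R) yield -1/7, and no column does worse for Row. The mix makes Column indifferent and guarantees -1/7, so it is optimal.

Yes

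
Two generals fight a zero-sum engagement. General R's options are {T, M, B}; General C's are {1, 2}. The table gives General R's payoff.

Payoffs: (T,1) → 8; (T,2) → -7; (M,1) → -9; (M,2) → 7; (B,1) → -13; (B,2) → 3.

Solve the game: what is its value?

Row minima: T → -7, M → -9, B → -13; maximin = -7.
Column maxima: 1 → 8, 2 → 7; minimax = 7.
-7 ≠ 7, so there is no saddle point; optimal play is mixed.
B is strictly dominated by M, so General R never plays it.
On the remaining 2×2 (T, M vs 1, 2):
Let General R play T with probability p. Expected payoff against 1: 8p + (-9)(1−p) = 17p − 9; against 2: (-7)p + 7(1−p) = −14p + 7.
Setting these equal: 17p − 9 = −14p + 7 ⇒ 31p = 16 ⇒ p = 16/31, and the value is (17)·(16/31) − 9 = -7/31.
For General C: with q = P(1), equating T's and M's payoffs gives 15q − 7 = −16q + 7 ⇒ q = 14/31.

-7/31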